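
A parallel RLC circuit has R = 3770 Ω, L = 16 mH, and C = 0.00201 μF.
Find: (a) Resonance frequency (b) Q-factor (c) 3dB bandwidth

Step 1 — Resonance: ω₀ = 1/√(LC) = 1/√(0.016·2.01e-09) = 1.763e+05 rad/s.
Step 2 — f₀ = ω₀/(2π) = 2.806e+04 Hz.
Step 3 — Parallel Q: Q = R/(ω₀L) = 3770/(1.763e+05·0.016) = 1.336.
Step 4 — Bandwidth: Δω = ω₀/Q = 1.32e+05 rad/s; BW = Δω/(2π) = 2.1e+04 Hz.

(a) f₀ = 2.806e+04 Hz  (b) Q = 1.336  (c) BW = 2.1e+04 Hz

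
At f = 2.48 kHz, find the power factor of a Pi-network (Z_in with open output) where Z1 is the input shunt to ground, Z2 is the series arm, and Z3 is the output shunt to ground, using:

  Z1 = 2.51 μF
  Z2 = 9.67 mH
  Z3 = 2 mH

Step 1 — Angular frequency: ω = 2π·f = 2π·2480 = 1.558e+04 rad/s.
Step 2 — Component impedances:
  Z1: Z = 1/(jωC) = -j/(ω·C) = 0 - j25.57 Ω
  Z2: Z = jωL = j·1.558e+04·0.00967 = 0 + j150.7 Ω
  Z3: Z = jωL = j·1.558e+04·0.002 = 0 + j31.16 Ω
Step 3 — With open output, the series arm Z2 and the output shunt Z3 appear in series to ground: Z2 + Z3 = 0 + j181.8 Ω.
Step 4 — Parallel with input shunt Z1: Z_in = Z1 || (Z2 + Z3) = 0 - j29.75 Ω = 29.75∠-90.0° Ω.
Step 5 — Power factor: PF = cos(φ) = Re(Z)/|Z| = 0/29.75 = 0.
Step 6 — Type: Im(Z) = -29.75 ⇒ leading (phase φ = -90.0°).

PF = 0 (leading, φ = -90.0°)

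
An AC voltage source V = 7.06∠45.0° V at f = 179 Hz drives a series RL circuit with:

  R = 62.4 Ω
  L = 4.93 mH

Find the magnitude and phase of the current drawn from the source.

Step 1 — Angular frequency: ω = 2π·f = 2π·179 = 1125 rad/s.
Step 2 — Component impedances:
  R: Z = R = 62.4 Ω
  L: Z = jωL = j·1125·0.00493 = 0 + j5.545 Ω
Step 3 — Series combination: Z_total = R + L = 62.4 + j5.545 Ω = 62.65∠5.1° Ω.
Step 4 — Source phasor: V = 7.06∠45.0° V = 4.992 + j4.992 V.
Step 5 — Ohm's law: I = V / Z_total = (4.992 + j4.992) / (62.4 + j5.545) = 0.08643 + j0.07232 A.
Step 6 — Convert to polar: |I| = 0.1127 A, ∠I = 39.9°.

I = 0.1127∠39.9° A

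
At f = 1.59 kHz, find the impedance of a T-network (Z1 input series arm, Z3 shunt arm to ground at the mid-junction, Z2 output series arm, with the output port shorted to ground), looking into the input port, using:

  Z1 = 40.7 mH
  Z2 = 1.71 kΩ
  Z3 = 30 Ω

Step 1 — Angular frequency: ω = 2π·f = 2π·1590 = 9990 rad/s.
Step 2 — Component impedances:
  Z1: Z = jωL = j·9990·0.0407 = 0 + j406.6 Ω
  Z2: Z = R = 1710 Ω
  Z3: Z = R = 30 Ω
Step 3 — With the output port shorted to ground, the output series arm Z2 runs from the junction to ground; the shunt arm Z3 also runs from the junction to ground. They appear in parallel: Z3 || Z2 = 29.48 Ω.
Step 4 — Series with input arm Z1: Z_in = Z1 + (Z3 || Z2) = 29.48 + j406.6 Ω = 407.7∠85.9° Ω.

Z = 29.48 + j406.6 Ω = 407.7∠85.9° Ω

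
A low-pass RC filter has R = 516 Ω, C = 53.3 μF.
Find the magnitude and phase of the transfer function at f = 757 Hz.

Step 1 — Angular frequency: ω = 2π·757 = 4756 rad/s.
Step 2 — Transfer function: H(jω) = 1/(1 + jωRC).
Step 3 — Denominator: 1 + jωRC = 1 + j·4756·516·5.33e-05 = 1 + j130.8.
Step 4 — H = 5.843e-05 - j0.007644.
Step 5 — Magnitude: |H| = 0.007644 (-42.3 dB); phase: φ = -89.6°.

|H| = 0.007644 (-42.3 dB), φ = -89.6°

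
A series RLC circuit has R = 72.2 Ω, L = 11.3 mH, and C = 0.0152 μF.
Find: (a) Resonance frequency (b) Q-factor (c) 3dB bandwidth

Step 1 — Resonance: ω₀ = 1/√(LC) = 1/√(0.0113·1.52e-08) = 7.63e+04 rad/s.
Step 2 — f₀ = ω₀/(2π) = 1.214e+04 Hz.
Step 3 — Series Q: Q = ω₀L/R = 7.63e+04·0.0113/72.2 = 11.94.
Step 4 — Bandwidth: Δω = ω₀/Q = 6389 rad/s; BW = Δω/(2π) = 1017 Hz.

(a) f₀ = 1.214e+04 Hz  (b) Q = 11.94  (c) BW = 1017 Hz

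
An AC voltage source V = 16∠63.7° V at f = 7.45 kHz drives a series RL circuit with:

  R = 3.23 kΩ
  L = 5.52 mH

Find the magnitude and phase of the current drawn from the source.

Step 1 — Angular frequency: ω = 2π·f = 2π·7450 = 4.681e+04 rad/s.
Step 2 — Component impedances:
  R: Z = R = 3230 Ω
  L: Z = jωL = j·4.681e+04·0.00552 = 0 + j258.4 Ω
Step 3 — Series combination: Z_total = R + L = 3230 + j258.4 Ω = 3240∠4.6° Ω.
Step 4 — Source phasor: V = 16∠63.7° V = 7.089 + j14.34 V.
Step 5 — Ohm's law: I = V / Z_total = (7.089 + j14.34) / (3230 + j258.4) = 0.002534 + j0.004238 A.
Step 6 — Convert to polar: |I| = 0.004938 A, ∠I = 59.1°.

I = 0.004938∠59.1° A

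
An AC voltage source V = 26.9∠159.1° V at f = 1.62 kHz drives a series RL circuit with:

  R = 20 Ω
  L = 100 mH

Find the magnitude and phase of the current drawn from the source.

Step 1 — Angular frequency: ω = 2π·f = 2π·1620 = 1.018e+04 rad/s.
Step 2 — Component impedances:
  R: Z = R = 20 Ω
  L: Z = jωL = j·1.018e+04·0.1 = 0 + j1018 Ω
Step 3 — Series combination: Z_total = R + L = 20 + j1018 Ω = 1018∠88.9° Ω.
Step 4 — Source phasor: V = 26.9∠159.1° V = -25.13 + j9.596 V.
Step 5 — Ohm's law: I = V / Z_total = (-25.13 + j9.596) / (20 + j1018) = 0.008939 + j0.02486 A.
Step 6 — Convert to polar: |I| = 0.02642 A, ∠I = 70.2°.

I = 0.02642∠70.2° A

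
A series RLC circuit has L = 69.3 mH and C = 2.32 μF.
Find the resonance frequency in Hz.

Step 1 — Resonance condition Im(Z)=0 gives ω₀ = 1/√(LC).
Step 2 — ω₀ = 1/√(0.0693·2.32e-06) = 2494 rad/s.
Step 3 — f₀ = ω₀/(2π) = 396.9 Hz.

f₀ = 396.9 Hz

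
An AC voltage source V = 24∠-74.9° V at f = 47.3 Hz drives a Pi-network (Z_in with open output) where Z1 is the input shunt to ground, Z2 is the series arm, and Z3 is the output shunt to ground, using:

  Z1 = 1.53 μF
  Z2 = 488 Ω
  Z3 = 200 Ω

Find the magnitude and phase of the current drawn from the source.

Step 1 — Angular frequency: ω = 2π·f = 2π·47.3 = 297.2 rad/s.
Step 2 — Component impedances:
  Z1: Z = 1/(jωC) = -j/(ω·C) = 0 - j2199 Ω
  Z2: Z = R = 488 Ω
  Z3: Z = R = 200 Ω
Step 3 — With open output, the series arm Z2 and the output shunt Z3 appear in series to ground: Z2 + Z3 = 688 Ω.
Step 4 — Parallel with input shunt Z1: Z_in = Z1 || (Z2 + Z3) = 626.7 - j196 Ω = 656.6∠-17.4° Ω.
Step 5 — Source phasor: V = 24∠-74.9° V = 6.252 - j23.17 V.
Step 6 — Ohm's law: I = V / Z_total = (6.252 - j23.17) / (626.7 - j196) = 0.01962 - j0.03084 A.
Step 7 — Convert to polar: |I| = 0.03655 A, ∠I = -57.5°.

I = 0.03655∠-57.5° A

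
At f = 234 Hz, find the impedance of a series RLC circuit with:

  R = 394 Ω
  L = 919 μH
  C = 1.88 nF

Step 1 — Angular frequency: ω = 2π·f = 2π·234 = 1470 rad/s.
Step 2 — Component impedances:
  R: Z = R = 394 Ω
  L: Z = jωL = j·1470·0.000919 = 0 + j1.351 Ω
  C: Z = 1/(jωC) = -j/(ω·C) = 0 - j3.618e+05 Ω
Step 3 — Series combination: Z_total = R + L + C = 394 - j3.618e+05 Ω = 3.618e+05∠-89.9° Ω.

Z = 394 - j3.618e+05 Ω = 3.618e+05∠-89.9° Ω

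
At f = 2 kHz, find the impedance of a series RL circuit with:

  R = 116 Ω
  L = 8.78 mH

Step 1 — Angular frequency: ω = 2π·f = 2π·2000 = 1.257e+04 rad/s.
Step 2 — Component impedances:
  R: Z = R = 116 Ω
  L: Z = jωL = j·1.257e+04·0.00878 = 0 + j110.3 Ω
Step 3 — Series combination: Z_total = R + L = 116 + j110.3 Ω = 160.1∠43.6° Ω.

Z = 116 + j110.3 Ω = 160.1∠43.6° Ω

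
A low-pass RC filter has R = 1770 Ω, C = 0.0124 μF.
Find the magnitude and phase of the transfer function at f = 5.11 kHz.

Step 1 — Angular frequency: ω = 2π·5110 = 3.211e+04 rad/s.
Step 2 — Transfer function: H(jω) = 1/(1 + jωRC).
Step 3 — Denominator: 1 + jωRC = 1 + j·3.211e+04·1770·1.24e-08 = 1 + j0.7047.
Step 4 — H = 0.6682 - j0.4709.
Step 5 — Magnitude: |H| = 0.8174 (-1.8 dB); phase: φ = -35.2°.

|H| = 0.8174 (-1.8 dB), φ = -35.2°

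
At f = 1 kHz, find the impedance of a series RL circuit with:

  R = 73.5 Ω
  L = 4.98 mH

Step 1 — Angular frequency: ω = 2π·f = 2π·1000 = 6283 rad/s.
Step 2 — Component impedances:
  R: Z = R = 73.5 Ω
  L: Z = jωL = j·6283·0.00498 = 0 + j31.29 Ω
Step 3 — Series combination: Z_total = R + L = 73.5 + j31.29 Ω = 79.88∠23.1° Ω.

Z = 73.5 + j31.29 Ω = 79.88∠23.1° Ω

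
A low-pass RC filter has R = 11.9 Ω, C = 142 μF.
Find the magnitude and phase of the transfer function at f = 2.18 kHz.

Step 1 — Angular frequency: ω = 2π·2180 = 1.37e+04 rad/s.
Step 2 — Transfer function: H(jω) = 1/(1 + jωRC).
Step 3 — Denominator: 1 + jωRC = 1 + j·1.37e+04·11.9·0.000142 = 1 + j23.15.
Step 4 — H = 0.001863 - j0.04312.
Step 5 — Magnitude: |H| = 0.04316 (-27.3 dB); phase: φ = -87.5°.

|H| = 0.04316 (-27.3 dB), φ = -87.5°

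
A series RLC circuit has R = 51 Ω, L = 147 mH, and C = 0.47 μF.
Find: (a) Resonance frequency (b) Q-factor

Step 1 — Resonance condition Im(Z)=0 gives ω₀ = 1/√(LC).
Step 2 — ω₀ = 1/√(0.147·4.7e-07) = 3804 rad/s.
Step 3 — f₀ = ω₀/(2π) = 605.5 Hz.
Step 4 — Series Q: Q = ω₀L/R = 3804·0.147/51 = 10.97.

(a) f₀ = 605.5 Hz  (b) Q = 10.97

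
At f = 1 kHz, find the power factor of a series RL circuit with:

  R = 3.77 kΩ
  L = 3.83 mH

Step 1 — Angular frequency: ω = 2π·f = 2π·1000 = 6283 rad/s.
Step 2 — Component impedances:
  R: Z = R = 3770 Ω
  L: Z = jωL = j·6283·0.00383 = 0 + j24.06 Ω
Step 3 — Series combination: Z_total = R + L = 3770 + j24.06 Ω = 3770∠0.4° Ω.
Step 4 — Power factor: PF = cos(φ) = Re(Z)/|Z| = 3770/3770 = 1.
Step 5 — Type: Im(Z) = 24.06 ⇒ lagging (phase φ = 0.4°).

PF = 1 (lagging, φ = 0.4°)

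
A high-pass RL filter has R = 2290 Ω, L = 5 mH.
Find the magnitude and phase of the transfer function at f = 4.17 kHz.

Step 1 — Angular frequency: ω = 2π·4170 = 2.62e+04 rad/s.
Step 2 — Transfer function: H(jω) = jωL/(R + jωL).
Step 3 — Numerator jωL = j·131; denominator R + jωL = 2290 + j131.
Step 4 — H = 0.003262 + j0.05702.
Step 5 — Magnitude: |H| = 0.05711 (-24.9 dB); phase: φ = 86.7°.

|H| = 0.05711 (-24.9 dB), φ = 86.7°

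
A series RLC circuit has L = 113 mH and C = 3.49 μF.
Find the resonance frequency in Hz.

Step 1 — Resonance condition Im(Z)=0 gives ω₀ = 1/√(LC).
Step 2 — ω₀ = 1/√(0.113·3.49e-06) = 1592 rad/s.
Step 3 — f₀ = ω₀/(2π) = 253.4 Hz.

f₀ = 253.4 Hz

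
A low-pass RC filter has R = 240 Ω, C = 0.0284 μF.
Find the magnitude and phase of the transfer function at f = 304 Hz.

Step 1 — Angular frequency: ω = 2π·304 = 1910 rad/s.
Step 2 — Transfer function: H(jω) = 1/(1 + jωRC).
Step 3 — Denominator: 1 + jωRC = 1 + j·1910·240·2.84e-08 = 1 + j0.01302.
Step 4 — H = 0.9998 - j0.01302.
Step 5 — Magnitude: |H| = 0.9999 (-0.0 dB); phase: φ = -0.7°.

|H| = 0.9999 (-0.0 dB), φ = -0.7°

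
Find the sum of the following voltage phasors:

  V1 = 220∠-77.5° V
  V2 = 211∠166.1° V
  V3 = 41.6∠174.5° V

Step 1 — Convert each phasor to rectangular form:
  V1 = 220·(cos(-77.5°) + j·sin(-77.5°)) = 47.62 - j214.8 V
  V2 = 211·(cos(166.1°) + j·sin(166.1°)) = -204.8 + j50.69 V
  V3 = 41.6·(cos(174.5°) + j·sin(174.5°)) = -41.41 + j3.987 V
Step 2 — Sum components: V_total = -198.6 - j160.1 V.
Step 3 — Convert to polar: |V_total| = 255.1 V, ∠V_total = -141.1°.

V_total = 255.1∠-141.1° V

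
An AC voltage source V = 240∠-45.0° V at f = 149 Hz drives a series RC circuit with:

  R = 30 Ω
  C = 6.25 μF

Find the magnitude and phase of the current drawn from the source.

Step 1 — Angular frequency: ω = 2π·f = 2π·149 = 936.2 rad/s.
Step 2 — Component impedances:
  R: Z = R = 30 Ω
  C: Z = 1/(jωC) = -j/(ω·C) = 0 - j170.9 Ω
Step 3 — Series combination: Z_total = R + C = 30 - j170.9 Ω = 173.5∠-80.0° Ω.
Step 4 — Source phasor: V = 240∠-45.0° V = 169.7 - j169.7 V.
Step 5 — Ohm's law: I = V / Z_total = (169.7 - j169.7) / (30 - j170.9) = 1.132 + j0.7942 A.
Step 6 — Convert to polar: |I| = 1.383 A, ∠I = 35.0°.

I = 1.383∠35.0° A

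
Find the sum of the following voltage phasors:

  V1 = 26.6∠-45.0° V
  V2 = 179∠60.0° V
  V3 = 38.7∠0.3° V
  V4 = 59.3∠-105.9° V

Step 1 — Convert each phasor to rectangular form:
  V1 = 26.6·(cos(-45.0°) + j·sin(-45.0°)) = 18.81 - j18.81 V
  V2 = 179·(cos(60.0°) + j·sin(60.0°)) = 89.5 + j155 V
  V3 = 38.7·(cos(0.3°) + j·sin(0.3°)) = 38.7 + j0.2026 V
  V4 = 59.3·(cos(-105.9°) + j·sin(-105.9°)) = -16.25 - j57.03 V
Step 2 — Sum components: V_total = 130.8 + j79.38 V.
Step 3 — Convert to polar: |V_total| = 153 V, ∠V_total = 31.3°.

V_total = 153∠31.3° V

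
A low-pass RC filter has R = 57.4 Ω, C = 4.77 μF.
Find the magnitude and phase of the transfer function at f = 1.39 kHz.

Step 1 — Angular frequency: ω = 2π·1390 = 8734 rad/s.
Step 2 — Transfer function: H(jω) = 1/(1 + jωRC).
Step 3 — Denominator: 1 + jωRC = 1 + j·8734·57.4·4.77e-06 = 1 + j2.391.
Step 4 — H = 0.1489 - j0.3559.
Step 5 — Magnitude: |H| = 0.3858 (-8.3 dB); phase: φ = -67.3°.

|H| = 0.3858 (-8.3 dB), φ = -67.3°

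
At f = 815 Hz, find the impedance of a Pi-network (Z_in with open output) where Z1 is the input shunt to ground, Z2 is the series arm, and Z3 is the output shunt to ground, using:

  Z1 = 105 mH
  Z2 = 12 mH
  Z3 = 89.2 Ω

Step 1 — Angular frequency: ω = 2π·f = 2π·815 = 5121 rad/s.
Step 2 — Component impedances:
  Z1: Z = jωL = j·5121·0.105 = 0 + j537.7 Ω
  Z2: Z = jωL = j·5121·0.012 = 0 + j61.45 Ω
  Z3: Z = R = 89.2 Ω
Step 3 — With open output, the series arm Z2 and the output shunt Z3 appear in series to ground: Z2 + Z3 = 89.2 + j61.45 Ω.
Step 4 — Parallel with input shunt Z1: Z_in = Z1 || (Z2 + Z3) = 70.28 + j65.61 Ω = 96.15∠43.0° Ω.

Z = 70.28 + j65.61 Ω = 96.15∠43.0° Ω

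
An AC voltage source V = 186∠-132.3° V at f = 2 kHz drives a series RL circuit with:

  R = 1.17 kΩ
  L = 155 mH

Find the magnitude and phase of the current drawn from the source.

Step 1 — Angular frequency: ω = 2π·f = 2π·2000 = 1.257e+04 rad/s.
Step 2 — Component impedances:
  R: Z = R = 1170 Ω
  L: Z = jωL = j·1.257e+04·0.155 = 0 + j1948 Ω
Step 3 — Series combination: Z_total = R + L = 1170 + j1948 Ω = 2272∠59.0° Ω.
Step 4 — Source phasor: V = 186∠-132.3° V = -125.2 - j137.6 V.
Step 5 — Ohm's law: I = V / Z_total = (-125.2 - j137.6) / (1170 + j1948) = -0.08027 + j0.01605 A.
Step 6 — Convert to polar: |I| = 0.08186 A, ∠I = 168.7°.

I = 0.08186∠168.7° A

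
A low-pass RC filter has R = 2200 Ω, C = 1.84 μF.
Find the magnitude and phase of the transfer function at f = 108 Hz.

Step 1 — Angular frequency: ω = 2π·108 = 678.6 rad/s.
Step 2 — Transfer function: H(jω) = 1/(1 + jωRC).
Step 3 — Denominator: 1 + jωRC = 1 + j·678.6·2200·1.84e-06 = 1 + j2.747.
Step 4 — H = 0.117 - j0.3214.
Step 5 — Magnitude: |H| = 0.3421 (-9.3 dB); phase: φ = -70.0°.

|H| = 0.3421 (-9.3 dB), φ = -70.0°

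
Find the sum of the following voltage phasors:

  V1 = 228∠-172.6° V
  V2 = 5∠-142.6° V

Step 1 — Convert each phasor to rectangular form:
  V1 = 228·(cos(-172.6°) + j·sin(-172.6°)) = -226.1 - j29.37 V
  V2 = 5·(cos(-142.6°) + j·sin(-142.6°)) = -3.972 - j3.037 V
Step 2 — Sum components: V_total = -230.1 - j32.4 V.
Step 3 — Convert to polar: |V_total| = 232.3 V, ∠V_total = -172.0°.

V_total = 232.3∠-172.0° V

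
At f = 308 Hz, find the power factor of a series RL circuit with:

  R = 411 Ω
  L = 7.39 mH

Step 1 — Angular frequency: ω = 2π·f = 2π·308 = 1935 rad/s.
Step 2 — Component impedances:
  R: Z = R = 411 Ω
  L: Z = jωL = j·1935·0.00739 = 0 + j14.3 Ω
Step 3 — Series combination: Z_total = R + L = 411 + j14.3 Ω = 411.2∠2.0° Ω.
Step 4 — Power factor: PF = cos(φ) = Re(Z)/|Z| = 411/411.25 = 0.9994.
Step 5 — Type: Im(Z) = 14.3 ⇒ lagging (phase φ = 2.0°).

PF = 0.9994 (lagging, φ = 2.0°)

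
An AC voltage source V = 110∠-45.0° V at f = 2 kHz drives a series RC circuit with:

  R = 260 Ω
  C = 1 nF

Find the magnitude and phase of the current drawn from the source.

Step 1 — Angular frequency: ω = 2π·f = 2π·2000 = 1.257e+04 rad/s.
Step 2 — Component impedances:
  R: Z = R = 260 Ω
  C: Z = 1/(jωC) = -j/(ω·C) = 0 - j7.958e+04 Ω
Step 3 — Series combination: Z_total = R + C = 260 - j7.958e+04 Ω = 7.958e+04∠-89.8° Ω.
Step 4 — Source phasor: V = 110∠-45.0° V = 77.78 - j77.78 V.
Step 5 — Ohm's law: I = V / Z_total = (77.78 - j77.78) / (260 - j7.958e+04) = 0.0009806 + j0.0009742 A.
Step 6 — Convert to polar: |I| = 0.001382 A, ∠I = 44.8°.

I = 0.001382∠44.8° A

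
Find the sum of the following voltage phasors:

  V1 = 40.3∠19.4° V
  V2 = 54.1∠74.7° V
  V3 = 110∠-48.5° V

Step 1 — Convert each phasor to rectangular form:
  V1 = 40.3·(cos(19.4°) + j·sin(19.4°)) = 38.01 + j13.39 V
  V2 = 54.1·(cos(74.7°) + j·sin(74.7°)) = 14.28 + j52.18 V
  V3 = 110·(cos(-48.5°) + j·sin(-48.5°)) = 72.89 - j82.39 V
Step 2 — Sum components: V_total = 125.2 - j16.82 V.
Step 3 — Convert to polar: |V_total| = 126.3 V, ∠V_total = -7.7°.

V_total = 126.3∠-7.7° V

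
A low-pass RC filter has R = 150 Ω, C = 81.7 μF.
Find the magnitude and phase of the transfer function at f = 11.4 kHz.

Step 1 — Angular frequency: ω = 2π·1.14e+04 = 7.163e+04 rad/s.
Step 2 — Transfer function: H(jω) = 1/(1 + jωRC).
Step 3 — Denominator: 1 + jωRC = 1 + j·7.163e+04·150·8.17e-05 = 1 + j877.8.
Step 4 — H = 1.298e-06 - j0.001139.
Step 5 — Magnitude: |H| = 0.001139 (-58.9 dB); phase: φ = -89.9°.

|H| = 0.001139 (-58.9 dB), φ = -89.9°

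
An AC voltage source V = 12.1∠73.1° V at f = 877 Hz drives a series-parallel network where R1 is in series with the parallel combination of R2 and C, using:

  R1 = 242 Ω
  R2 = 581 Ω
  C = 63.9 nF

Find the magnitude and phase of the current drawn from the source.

Step 1 — Angular frequency: ω = 2π·f = 2π·877 = 5510 rad/s.
Step 2 — Component impedances:
  R1: Z = R = 242 Ω
  R2: Z = R = 581 Ω
  C: Z = 1/(jωC) = -j/(ω·C) = 0 - j2840 Ω
Step 3 — Parallel branch: R2 || C = 1/(1/R2 + 1/C) = 557.7 - j114.1 Ω.
Step 4 — Series with R1: Z_total = R1 + (R2 || C) = 799.7 - j114.1 Ω = 807.8∠-8.1° Ω.
Step 5 — Source phasor: V = 12.1∠73.1° V = 3.517 + j11.58 V.
Step 6 — Ohm's law: I = V / Z_total = (3.517 + j11.58) / (799.7 - j114.1) = 0.002287 + j0.0148 A.
Step 7 — Convert to polar: |I| = 0.01498 A, ∠I = 81.2°.

I = 0.01498∠81.2° A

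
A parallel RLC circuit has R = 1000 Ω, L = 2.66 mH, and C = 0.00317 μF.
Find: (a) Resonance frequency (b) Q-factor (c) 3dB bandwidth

Step 1 — Resonance: ω₀ = 1/√(LC) = 1/√(0.00266·3.17e-09) = 3.444e+05 rad/s.
Step 2 — f₀ = ω₀/(2π) = 5.481e+04 Hz.
Step 3 — Parallel Q: Q = R/(ω₀L) = 1000/(3.444e+05·0.00266) = 1.092.
Step 4 — Bandwidth: Δω = ω₀/Q = 3.155e+05 rad/s; BW = Δω/(2π) = 5.021e+04 Hz.

(a) f₀ = 5.481e+04 Hz  (b) Q = 1.092  (c) BW = 5.021e+04 Hz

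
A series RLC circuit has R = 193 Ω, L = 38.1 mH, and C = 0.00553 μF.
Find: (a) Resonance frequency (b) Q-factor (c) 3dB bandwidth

Step 1 — Resonance: ω₀ = 1/√(LC) = 1/√(0.0381·5.53e-09) = 6.889e+04 rad/s.
Step 2 — f₀ = ω₀/(2π) = 1.096e+04 Hz.
Step 3 — Series Q: Q = ω₀L/R = 6.889e+04·0.0381/193 = 13.6.
Step 4 — Bandwidth: Δω = ω₀/Q = 5066 rad/s; BW = Δω/(2π) = 806.2 Hz.

(a) f₀ = 1.096e+04 Hz  (b) Q = 13.6  (c) BW = 806.2 Hz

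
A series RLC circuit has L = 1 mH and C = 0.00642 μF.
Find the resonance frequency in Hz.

Step 1 — Resonance condition Im(Z)=0 gives ω₀ = 1/√(LC).
Step 2 — ω₀ = 1/√(0.001·6.42e-09) = 3.947e+05 rad/s.
Step 3 — f₀ = ω₀/(2π) = 6.281e+04 Hz.

f₀ = 6.281e+04 Hz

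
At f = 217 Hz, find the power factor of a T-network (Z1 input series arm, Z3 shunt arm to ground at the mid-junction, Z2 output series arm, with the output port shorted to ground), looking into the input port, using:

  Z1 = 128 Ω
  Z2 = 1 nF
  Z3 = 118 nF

Step 1 — Angular frequency: ω = 2π·f = 2π·217 = 1363 rad/s.
Step 2 — Component impedances:
  Z1: Z = R = 128 Ω
  Z2: Z = 1/(jωC) = -j/(ω·C) = 0 - j7.334e+05 Ω
  Z3: Z = 1/(jωC) = -j/(ω·C) = 0 - j6216 Ω
Step 3 — With the output port shorted to ground, the output series arm Z2 runs from the junction to ground; the shunt arm Z3 also runs from the junction to ground. They appear in parallel: Z3 || Z2 = 0 - j6163 Ω.
Step 4 — Series with input arm Z1: Z_in = Z1 + (Z3 || Z2) = 128 - j6163 Ω = 6165∠-88.8° Ω.
Step 5 — Power factor: PF = cos(φ) = Re(Z)/|Z| = 128/6165 = 0.02076.
Step 6 — Type: Im(Z) = -6163 ⇒ leading (phase φ = -88.8°).

PF = 0.02076 (leading, φ = -88.8°)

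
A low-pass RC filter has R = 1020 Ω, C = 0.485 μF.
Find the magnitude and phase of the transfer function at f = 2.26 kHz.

Step 1 — Angular frequency: ω = 2π·2260 = 1.42e+04 rad/s.
Step 2 — Transfer function: H(jω) = 1/(1 + jωRC).
Step 3 — Denominator: 1 + jωRC = 1 + j·1.42e+04·1020·4.85e-07 = 1 + j7.025.
Step 4 — H = 0.01986 - j0.1395.
Step 5 — Magnitude: |H| = 0.1409 (-17.0 dB); phase: φ = -81.9°.

|H| = 0.1409 (-17.0 dB), φ = -81.9°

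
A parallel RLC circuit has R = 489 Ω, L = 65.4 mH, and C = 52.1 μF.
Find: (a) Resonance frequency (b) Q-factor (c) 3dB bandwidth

Step 1 — Resonance: ω₀ = 1/√(LC) = 1/√(0.0654·5.21e-05) = 541.7 rad/s.
Step 2 — f₀ = ω₀/(2π) = 86.22 Hz.
Step 3 — Parallel Q: Q = R/(ω₀L) = 489/(541.7·0.0654) = 13.8.
Step 4 — Bandwidth: Δω = ω₀/Q = 39.25 rad/s; BW = Δω/(2π) = 6.247 Hz.

(a) f₀ = 86.22 Hz  (b) Q = 13.8  (c) BW = 6.247 Hz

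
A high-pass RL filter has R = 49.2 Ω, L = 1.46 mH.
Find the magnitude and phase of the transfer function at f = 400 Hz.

Step 1 — Angular frequency: ω = 2π·400 = 2513 rad/s.
Step 2 — Transfer function: H(jω) = jωL/(R + jωL).
Step 3 — Numerator jωL = j·3.669; denominator R + jωL = 49.2 + j3.669.
Step 4 — H = 0.005532 + j0.07417.
Step 5 — Magnitude: |H| = 0.07437 (-22.6 dB); phase: φ = 85.7°.

|H| = 0.07437 (-22.6 dB), φ = 85.7°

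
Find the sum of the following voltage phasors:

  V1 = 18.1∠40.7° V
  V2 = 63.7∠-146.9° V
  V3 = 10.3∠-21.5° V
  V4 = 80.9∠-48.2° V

Step 1 — Convert each phasor to rectangular form:
  V1 = 18.1·(cos(40.7°) + j·sin(40.7°)) = 13.72 + j11.8 V
  V2 = 63.7·(cos(-146.9°) + j·sin(-146.9°)) = -53.36 - j34.79 V
  V3 = 10.3·(cos(-21.5°) + j·sin(-21.5°)) = 9.583 - j3.775 V
  V4 = 80.9·(cos(-48.2°) + j·sin(-48.2°)) = 53.92 - j60.31 V
Step 2 — Sum components: V_total = 23.87 - j87.07 V.
Step 3 — Convert to polar: |V_total| = 90.28 V, ∠V_total = -74.7°.

V_total = 90.28∠-74.7° V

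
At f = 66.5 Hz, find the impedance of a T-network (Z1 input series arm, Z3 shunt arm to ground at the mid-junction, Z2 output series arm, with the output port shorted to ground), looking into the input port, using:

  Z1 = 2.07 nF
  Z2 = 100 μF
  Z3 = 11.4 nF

Step 1 — Angular frequency: ω = 2π·f = 2π·66.5 = 417.8 rad/s.
Step 2 — Component impedances:
  Z1: Z = 1/(jωC) = -j/(ω·C) = 0 - j1.156e+06 Ω
  Z2: Z = 1/(jωC) = -j/(ω·C) = 0 - j23.93 Ω
  Z3: Z = 1/(jωC) = -j/(ω·C) = 0 - j2.099e+05 Ω
Step 3 — With the output port shorted to ground, the output series arm Z2 runs from the junction to ground; the shunt arm Z3 also runs from the junction to ground. They appear in parallel: Z3 || Z2 = 0 - j23.93 Ω.
Step 4 — Series with input arm Z1: Z_in = Z1 + (Z3 || Z2) = 0 - j1.156e+06 Ω = 1.156e+06∠-90.0° Ω.

Z = 0 - j1.156e+06 Ω = 1.156e+06∠-90.0° Ω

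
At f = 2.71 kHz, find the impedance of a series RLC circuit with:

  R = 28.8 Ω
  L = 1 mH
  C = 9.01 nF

Step 1 — Angular frequency: ω = 2π·f = 2π·2710 = 1.703e+04 rad/s.
Step 2 — Component impedances:
  R: Z = R = 28.8 Ω
  L: Z = jωL = j·1.703e+04·0.001 = 0 + j17.03 Ω
  C: Z = 1/(jωC) = -j/(ω·C) = 0 - j6518 Ω
Step 3 — Series combination: Z_total = R + L + C = 28.8 - j6501 Ω = 6501∠-89.7° Ω.

Z = 28.8 - j6501 Ω = 6501∠-89.7° Ω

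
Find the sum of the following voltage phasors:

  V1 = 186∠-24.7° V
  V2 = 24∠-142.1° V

Step 1 — Convert each phasor to rectangular form:
  V1 = 186·(cos(-24.7°) + j·sin(-24.7°)) = 169 - j77.72 V
  V2 = 24·(cos(-142.1°) + j·sin(-142.1°)) = -18.94 - j14.74 V
Step 2 — Sum components: V_total = 150 - j92.47 V.
Step 3 — Convert to polar: |V_total| = 176.2 V, ∠V_total = -31.6°.

V_total = 176.2∠-31.6° V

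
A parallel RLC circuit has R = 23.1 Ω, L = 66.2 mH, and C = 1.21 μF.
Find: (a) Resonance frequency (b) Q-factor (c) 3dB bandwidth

Step 1 — Resonance: ω₀ = 1/√(LC) = 1/√(0.0662·1.21e-06) = 3533 rad/s.
Step 2 — f₀ = ω₀/(2π) = 562.3 Hz.
Step 3 — Parallel Q: Q = R/(ω₀L) = 23.1/(3533·0.0662) = 0.09876.
Step 4 — Bandwidth: Δω = ω₀/Q = 3.578e+04 rad/s; BW = Δω/(2π) = 5694 Hz.

(a) f₀ = 562.3 Hz  (b) Q = 0.09876  (c) BW = 5694 Hz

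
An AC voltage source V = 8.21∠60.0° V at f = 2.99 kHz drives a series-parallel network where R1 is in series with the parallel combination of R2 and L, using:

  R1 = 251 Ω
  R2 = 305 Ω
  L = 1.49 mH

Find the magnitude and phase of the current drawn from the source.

Step 1 — Angular frequency: ω = 2π·f = 2π·2990 = 1.879e+04 rad/s.
Step 2 — Component impedances:
  R1: Z = R = 251 Ω
  R2: Z = R = 305 Ω
  L: Z = jωL = j·1.879e+04·0.00149 = 0 + j27.99 Ω
Step 3 — Parallel branch: R2 || L = 1/(1/R2 + 1/L) = 2.548 + j27.76 Ω.
Step 4 — Series with R1: Z_total = R1 + (R2 || L) = 253.5 + j27.76 Ω = 255.1∠6.2° Ω.
Step 5 — Source phasor: V = 8.21∠60.0° V = 4.105 + j7.11 V.
Step 6 — Ohm's law: I = V / Z_total = (4.105 + j7.11) / (253.5 + j27.76) = 0.01903 + j0.02596 A.
Step 7 — Convert to polar: |I| = 0.03219 A, ∠I = 53.8°.

I = 0.03219∠53.8° A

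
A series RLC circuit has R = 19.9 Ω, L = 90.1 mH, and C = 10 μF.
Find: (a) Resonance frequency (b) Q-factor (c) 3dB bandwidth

Step 1 — Resonance: ω₀ = 1/√(LC) = 1/√(0.0901·1e-05) = 1054 rad/s.
Step 2 — f₀ = ω₀/(2π) = 167.7 Hz.
Step 3 — Series Q: Q = ω₀L/R = 1054·0.0901/19.9 = 4.77.
Step 4 — Bandwidth: Δω = ω₀/Q = 220.9 rad/s; BW = Δω/(2π) = 35.15 Hz.

(a) f₀ = 167.7 Hz  (b) Q = 4.77  (c) BW = 35.15 Hz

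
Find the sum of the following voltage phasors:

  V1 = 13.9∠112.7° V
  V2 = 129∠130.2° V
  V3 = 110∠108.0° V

Step 1 — Convert each phasor to rectangular form:
  V1 = 13.9·(cos(112.7°) + j·sin(112.7°)) = -5.364 + j12.82 V
  V2 = 129·(cos(130.2°) + j·sin(130.2°)) = -83.26 + j98.53 V
  V3 = 110·(cos(108.0°) + j·sin(108.0°)) = -33.99 + j104.6 V
Step 2 — Sum components: V_total = -122.6 + j216 V.
Step 3 — Convert to polar: |V_total| = 248.4 V, ∠V_total = 119.6°.

V_total = 248.4∠119.6° V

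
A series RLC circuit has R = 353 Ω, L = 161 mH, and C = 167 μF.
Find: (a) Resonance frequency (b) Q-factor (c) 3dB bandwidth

Step 1 — Resonance: ω₀ = 1/√(LC) = 1/√(0.161·0.000167) = 192.9 rad/s.
Step 2 — f₀ = ω₀/(2π) = 30.69 Hz.
Step 3 — Series Q: Q = ω₀L/R = 192.9·0.161/353 = 0.08796.
Step 4 — Bandwidth: Δω = ω₀/Q = 2193 rad/s; BW = Δω/(2π) = 349 Hz.

(a) f₀ = 30.69 Hz  (b) Q = 0.08796  (c) BW = 349 Hz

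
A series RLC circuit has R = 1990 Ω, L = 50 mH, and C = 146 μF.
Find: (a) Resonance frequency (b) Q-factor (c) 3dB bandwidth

Step 1 — Resonance condition Im(Z)=0 gives ω₀ = 1/√(LC).
Step 2 — ω₀ = 1/√(0.05·0.000146) = 370.1 rad/s.
Step 3 — f₀ = ω₀/(2π) = 58.91 Hz.
Step 4 — Series Q: Q = ω₀L/R = 370.1·0.05/1990 = 0.009299.
Step 5 — 3dB bandwidth: Δω = ω₀/Q = 3.98e+04 rad/s; BW = Δω/(2π) = 6334 Hz.

(a) f₀ = 58.91 Hz  (b) Q = 0.009299  (c) BW = 6334 Hz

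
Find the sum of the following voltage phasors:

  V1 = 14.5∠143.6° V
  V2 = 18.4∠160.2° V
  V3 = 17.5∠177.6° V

Step 1 — Convert each phasor to rectangular form:
  V1 = 14.5·(cos(143.6°) + j·sin(143.6°)) = -11.67 + j8.605 V
  V2 = 18.4·(cos(160.2°) + j·sin(160.2°)) = -17.31 + j6.233 V
  V3 = 17.5·(cos(177.6°) + j·sin(177.6°)) = -17.48 + j0.7328 V
Step 2 — Sum components: V_total = -46.47 + j15.57 V.
Step 3 — Convert to polar: |V_total| = 49.01 V, ∠V_total = 161.5°.

V_total = 49.01∠161.5° V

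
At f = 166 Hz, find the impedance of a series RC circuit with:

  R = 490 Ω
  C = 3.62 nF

Step 1 — Angular frequency: ω = 2π·f = 2π·166 = 1043 rad/s.
Step 2 — Component impedances:
  R: Z = R = 490 Ω
  C: Z = 1/(jωC) = -j/(ω·C) = 0 - j2.649e+05 Ω
Step 3 — Series combination: Z_total = R + C = 490 - j2.649e+05 Ω = 2.649e+05∠-89.9° Ω.

Z = 490 - j2.649e+05 Ω = 2.649e+05∠-89.9° Ω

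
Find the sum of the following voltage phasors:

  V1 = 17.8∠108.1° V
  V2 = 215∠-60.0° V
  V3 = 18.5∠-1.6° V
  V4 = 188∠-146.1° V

Step 1 — Convert each phasor to rectangular form:
  V1 = 17.8·(cos(108.1°) + j·sin(108.1°)) = -5.53 + j16.92 V
  V2 = 215·(cos(-60.0°) + j·sin(-60.0°)) = 107.5 - j186.2 V
  V3 = 18.5·(cos(-1.6°) + j·sin(-1.6°)) = 18.49 - j0.5166 V
  V4 = 188·(cos(-146.1°) + j·sin(-146.1°)) = -156 - j104.9 V
Step 2 — Sum components: V_total = -35.58 - j274.6 V.
Step 3 — Convert to polar: |V_total| = 276.9 V, ∠V_total = -97.4°.

V_total = 276.9∠-97.4° V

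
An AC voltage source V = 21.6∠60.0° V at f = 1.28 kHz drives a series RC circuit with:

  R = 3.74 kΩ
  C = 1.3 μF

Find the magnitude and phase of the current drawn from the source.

Step 1 — Angular frequency: ω = 2π·f = 2π·1280 = 8042 rad/s.
Step 2 — Component impedances:
  R: Z = R = 3740 Ω
  C: Z = 1/(jωC) = -j/(ω·C) = 0 - j95.65 Ω
Step 3 — Series combination: Z_total = R + C = 3740 - j95.65 Ω = 3741∠-1.5° Ω.
Step 4 — Source phasor: V = 21.6∠60.0° V = 10.8 + j18.71 V.
Step 5 — Ohm's law: I = V / Z_total = (10.8 + j18.71) / (3740 - j95.65) = 0.002758 + j0.005072 A.
Step 6 — Convert to polar: |I| = 0.005774 A, ∠I = 61.5°.

I = 0.005774∠61.5° A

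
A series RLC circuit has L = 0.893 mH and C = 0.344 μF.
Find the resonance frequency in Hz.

Step 1 — Resonance condition Im(Z)=0 gives ω₀ = 1/√(LC).
Step 2 — ω₀ = 1/√(0.000893·3.44e-07) = 5.706e+04 rad/s.
Step 3 — f₀ = ω₀/(2π) = 9081 Hz.

f₀ = 9081 Hz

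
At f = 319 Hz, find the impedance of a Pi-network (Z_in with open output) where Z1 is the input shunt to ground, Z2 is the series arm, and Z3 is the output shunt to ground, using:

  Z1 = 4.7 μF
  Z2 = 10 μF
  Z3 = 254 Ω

Step 1 — Angular frequency: ω = 2π·f = 2π·319 = 2004 rad/s.
Step 2 — Component impedances:
  Z1: Z = 1/(jωC) = -j/(ω·C) = 0 - j106.2 Ω
  Z2: Z = 1/(jωC) = -j/(ω·C) = 0 - j49.89 Ω
  Z3: Z = R = 254 Ω
Step 3 — With open output, the series arm Z2 and the output shunt Z3 appear in series to ground: Z2 + Z3 = 254 - j49.89 Ω.
Step 4 — Parallel with input shunt Z1: Z_in = Z1 || (Z2 + Z3) = 32.21 - j86.37 Ω = 92.18∠-69.5° Ω.

Z = 32.21 - j86.37 Ω = 92.18∠-69.5° Ω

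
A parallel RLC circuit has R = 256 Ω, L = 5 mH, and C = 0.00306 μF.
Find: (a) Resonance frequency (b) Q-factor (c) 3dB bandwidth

Step 1 — Resonance: ω₀ = 1/√(LC) = 1/√(0.005·3.06e-09) = 2.557e+05 rad/s.
Step 2 — f₀ = ω₀/(2π) = 4.069e+04 Hz.
Step 3 — Parallel Q: Q = R/(ω₀L) = 256/(2.557e+05·0.005) = 0.2003.
Step 4 — Bandwidth: Δω = ω₀/Q = 1.277e+06 rad/s; BW = Δω/(2π) = 2.032e+05 Hz.

(a) f₀ = 4.069e+04 Hz  (b) Q = 0.2003  (c) BW = 2.032e+05 Hz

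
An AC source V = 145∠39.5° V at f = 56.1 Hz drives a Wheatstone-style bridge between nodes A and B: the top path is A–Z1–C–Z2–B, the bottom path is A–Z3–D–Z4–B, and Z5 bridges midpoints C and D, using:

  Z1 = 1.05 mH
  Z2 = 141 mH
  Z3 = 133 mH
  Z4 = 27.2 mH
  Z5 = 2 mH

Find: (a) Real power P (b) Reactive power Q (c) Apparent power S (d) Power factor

Step 1 — Angular frequency: ω = 2π·f = 2π·56.1 = 352.5 rad/s.
Step 2 — Component impedances:
  Z1: Z = jωL = j·352.5·0.00105 = 0 + j0.3701 Ω
  Z2: Z = jωL = j·352.5·0.141 = 0 + j49.7 Ω
  Z3: Z = jωL = j·352.5·0.133 = 0 + j46.88 Ω
  Z4: Z = jωL = j·352.5·0.0272 = 0 + j9.588 Ω
  Z5: Z = jωL = j·352.5·0.002 = 0 + j0.705 Ω
Step 3 — Bridge requires nodal analysis (the Z5 bridge couples midpoints C and D, so the two paths cannot be reduced to a simple series/parallel combination). Setting node B to ground and injecting 1 A at node A, the 3-node admittance system at A, C, D solves to V_A = Z_AB = 0 + j8.878 Ω = 8.878∠90.0° Ω.
Step 4 — Source phasor: V = 145∠39.5° V = 111.9 + j92.23 V.
Step 5 — Current: I = V / Z = 10.39 - j12.6 A = 16.33∠-50.5° A.
Step 6 — Complex power: S = V·I* = 0 + j2368 VA.
Step 7 — Real power: P = Re(S) = 0 W.
Step 8 — Reactive power: Q = Im(S) = 2368 VAR.
Step 9 — Apparent power: |S| = 2368 VA.
Step 10 — Power factor: PF = P/|S| = 0 (lagging).

(a) P = 0 W  (b) Q = 2368 VAR  (c) S = 2368 VA  (d) PF = 0 (lagging)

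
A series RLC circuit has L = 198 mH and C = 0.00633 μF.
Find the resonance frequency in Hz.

Step 1 — Resonance condition Im(Z)=0 gives ω₀ = 1/√(LC).
Step 2 — ω₀ = 1/√(0.198·6.33e-09) = 2.825e+04 rad/s.
Step 3 — f₀ = ω₀/(2π) = 4496 Hz.

f₀ = 4496 Hz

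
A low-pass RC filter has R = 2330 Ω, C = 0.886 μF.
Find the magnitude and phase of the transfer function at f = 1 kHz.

Step 1 — Angular frequency: ω = 2π·1000 = 6283 rad/s.
Step 2 — Transfer function: H(jω) = 1/(1 + jωRC).
Step 3 — Denominator: 1 + jωRC = 1 + j·6283·2330·8.86e-07 = 1 + j12.97.
Step 4 — H = 0.005909 - j0.07664.
Step 5 — Magnitude: |H| = 0.07687 (-22.3 dB); phase: φ = -85.6°.

|H| = 0.07687 (-22.3 dB), φ = -85.6°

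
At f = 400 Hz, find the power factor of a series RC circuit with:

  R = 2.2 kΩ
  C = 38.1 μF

Step 1 — Angular frequency: ω = 2π·f = 2π·400 = 2513 rad/s.
Step 2 — Component impedances:
  R: Z = R = 2200 Ω
  C: Z = 1/(jωC) = -j/(ω·C) = 0 - j10.44 Ω
Step 3 — Series combination: Z_total = R + C = 2200 - j10.44 Ω = 2200∠-0.3° Ω.
Step 4 — Power factor: PF = cos(φ) = Re(Z)/|Z| = 2200/2200 = 1.
Step 5 — Type: Im(Z) = -10.44 ⇒ leading (phase φ = -0.3°).

PF = 1 (leading, φ = -0.3°)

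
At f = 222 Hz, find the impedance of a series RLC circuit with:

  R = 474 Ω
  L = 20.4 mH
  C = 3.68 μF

Step 1 — Angular frequency: ω = 2π·f = 2π·222 = 1395 rad/s.
Step 2 — Component impedances:
  R: Z = R = 474 Ω
  L: Z = jωL = j·1395·0.0204 = 0 + j28.46 Ω
  C: Z = 1/(jωC) = -j/(ω·C) = 0 - j194.8 Ω
Step 3 — Series combination: Z_total = R + L + C = 474 - j166.4 Ω = 502.3∠-19.3° Ω.

Z = 474 - j166.4 Ω = 502.3∠-19.3° Ω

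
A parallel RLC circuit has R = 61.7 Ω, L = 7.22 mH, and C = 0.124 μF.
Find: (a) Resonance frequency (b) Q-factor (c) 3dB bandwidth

Step 1 — Resonance: ω₀ = 1/√(LC) = 1/√(0.00722·1.24e-07) = 3.342e+04 rad/s.
Step 2 — f₀ = ω₀/(2π) = 5319 Hz.
Step 3 — Parallel Q: Q = R/(ω₀L) = 61.7/(3.342e+04·0.00722) = 0.2557.
Step 4 — Bandwidth: Δω = ω₀/Q = 1.307e+05 rad/s; BW = Δω/(2π) = 2.08e+04 Hz.

(a) f₀ = 5319 Hz  (b) Q = 0.2557  (c) BW = 2.08e+04 Hz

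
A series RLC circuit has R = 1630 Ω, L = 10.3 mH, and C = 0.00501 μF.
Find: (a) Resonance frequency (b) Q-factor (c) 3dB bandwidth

Step 1 — Resonance: ω₀ = 1/√(LC) = 1/√(0.0103·5.01e-09) = 1.392e+05 rad/s.
Step 2 — f₀ = ω₀/(2π) = 2.216e+04 Hz.
Step 3 — Series Q: Q = ω₀L/R = 1.392e+05·0.0103/1630 = 0.8797.
Step 4 — Bandwidth: Δω = ω₀/Q = 1.583e+05 rad/s; BW = Δω/(2π) = 2.519e+04 Hz.

(a) f₀ = 2.216e+04 Hz  (b) Q = 0.8797  (c) BW = 2.519e+04 Hz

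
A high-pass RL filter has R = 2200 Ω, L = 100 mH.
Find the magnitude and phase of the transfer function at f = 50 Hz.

Step 1 — Angular frequency: ω = 2π·50 = 314.2 rad/s.
Step 2 — Transfer function: H(jω) = jωL/(R + jωL).
Step 3 — Numerator jωL = j·31.42; denominator R + jωL = 2200 + j31.42.
Step 4 — H = 0.0002039 + j0.01428.
Step 5 — Magnitude: |H| = 0.01428 (-36.9 dB); phase: φ = 89.2°.

|H| = 0.01428 (-36.9 dB), φ = 89.2°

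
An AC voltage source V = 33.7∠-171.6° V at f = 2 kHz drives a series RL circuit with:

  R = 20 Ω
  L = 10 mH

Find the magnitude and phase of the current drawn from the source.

Step 1 — Angular frequency: ω = 2π·f = 2π·2000 = 1.257e+04 rad/s.
Step 2 — Component impedances:
  R: Z = R = 20 Ω
  L: Z = jωL = j·1.257e+04·0.01 = 0 + j125.7 Ω
Step 3 — Series combination: Z_total = R + L = 20 + j125.7 Ω = 127.2∠81.0° Ω.
Step 4 — Source phasor: V = 33.7∠-171.6° V = -33.34 - j4.923 V.
Step 5 — Ohm's law: I = V / Z_total = (-33.34 - j4.923) / (20 + j125.7) = -0.07939 + j0.2527 A.
Step 6 — Convert to polar: |I| = 0.2648 A, ∠I = 107.4°.

I = 0.2648∠107.4° A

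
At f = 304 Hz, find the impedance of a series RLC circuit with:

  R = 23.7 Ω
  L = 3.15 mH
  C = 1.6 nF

Step 1 — Angular frequency: ω = 2π·f = 2π·304 = 1910 rad/s.
Step 2 — Component impedances:
  R: Z = R = 23.7 Ω
  L: Z = jωL = j·1910·0.00315 = 0 + j6.017 Ω
  C: Z = 1/(jωC) = -j/(ω·C) = 0 - j3.272e+05 Ω
Step 3 — Series combination: Z_total = R + L + C = 23.7 - j3.272e+05 Ω = 3.272e+05∠-90.0° Ω.

Z = 23.7 - j3.272e+05 Ω = 3.272e+05∠-90.0° Ω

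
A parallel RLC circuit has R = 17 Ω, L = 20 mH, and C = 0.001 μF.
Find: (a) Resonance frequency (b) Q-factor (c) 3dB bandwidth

Step 1 — Resonance: ω₀ = 1/√(LC) = 1/√(0.02·1e-09) = 2.236e+05 rad/s.
Step 2 — f₀ = ω₀/(2π) = 3.559e+04 Hz.
Step 3 — Parallel Q: Q = R/(ω₀L) = 17/(2.236e+05·0.02) = 0.003801.
Step 4 — Bandwidth: Δω = ω₀/Q = 5.882e+07 rad/s; BW = Δω/(2π) = 9.362e+06 Hz.

(a) f₀ = 3.559e+04 Hz  (b) Q = 0.003801  (c) BW = 9.362e+06 Hz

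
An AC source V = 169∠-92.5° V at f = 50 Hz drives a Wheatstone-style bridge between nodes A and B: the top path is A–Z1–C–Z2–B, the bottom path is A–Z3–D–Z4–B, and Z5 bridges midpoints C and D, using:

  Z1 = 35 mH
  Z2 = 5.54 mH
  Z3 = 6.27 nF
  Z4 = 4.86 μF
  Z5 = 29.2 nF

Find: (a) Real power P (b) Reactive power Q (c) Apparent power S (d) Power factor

Step 1 — Angular frequency: ω = 2π·f = 2π·50 = 314.2 rad/s.
Step 2 — Component impedances:
  Z1: Z = jωL = j·314.2·0.035 = 0 + j11 Ω
  Z2: Z = jωL = j·314.2·0.00554 = 0 + j1.74 Ω
  Z3: Z = 1/(jωC) = -j/(ω·C) = 0 - j5.077e+05 Ω
  Z4: Z = 1/(jωC) = -j/(ω·C) = 0 - j655 Ω
  Z5: Z = 1/(jωC) = -j/(ω·C) = 0 - j1.09e+05 Ω
Step 3 — Bridge requires nodal analysis (the Z5 bridge couples midpoints C and D, so the two paths cannot be reduced to a simple series/parallel combination). Setting node B to ground and injecting 1 A at node A, the 3-node admittance system at A, C, D solves to V_A = Z_AB = 0 + j12.74 Ω = 12.74∠90.0° Ω.
Step 4 — Source phasor: V = 169∠-92.5° V = -7.372 - j168.8 V.
Step 5 — Current: I = V / Z = -13.26 + j0.5788 A = 13.27∠177.5° A.
Step 6 — Complex power: S = V·I* = 0 + j2242 VA.
Step 7 — Real power: P = Re(S) = 0 W.
Step 8 — Reactive power: Q = Im(S) = 2242 VAR.
Step 9 — Apparent power: |S| = 2242 VA.
Step 10 — Power factor: PF = P/|S| = 0 (lagging).

(a) P = 0 W  (b) Q = 2242 VAR  (c) S = 2242 VA  (d) PF = 0 (lagging)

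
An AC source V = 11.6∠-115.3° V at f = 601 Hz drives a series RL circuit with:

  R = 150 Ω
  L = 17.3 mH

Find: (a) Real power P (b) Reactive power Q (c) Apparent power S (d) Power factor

Step 1 — Angular frequency: ω = 2π·f = 2π·601 = 3776 rad/s.
Step 2 — Component impedances:
  R: Z = R = 150 Ω
  L: Z = jωL = j·3776·0.0173 = 0 + j65.33 Ω
Step 3 — Series combination: Z_total = R + L = 150 + j65.33 Ω = 163.6∠23.5° Ω.
Step 4 — Source phasor: V = 11.6∠-115.3° V = -4.957 - j10.49 V.
Step 5 — Current: I = V / Z = -0.05337 - j0.04667 A = 0.0709∠-138.8° A.
Step 6 — Complex power: S = V·I* = 0.754 + j0.3284 VA.
Step 7 — Real power: P = Re(S) = 0.754 W.
Step 8 — Reactive power: Q = Im(S) = 0.3284 VAR.
Step 9 — Apparent power: |S| = 0.8225 VA.
Step 10 — Power factor: PF = P/|S| = 0.9168 (lagging).

(a) P = 0.754 W  (b) Q = 0.3284 VAR  (c) S = 0.8225 VA  (d) PF = 0.9168 (lagging)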